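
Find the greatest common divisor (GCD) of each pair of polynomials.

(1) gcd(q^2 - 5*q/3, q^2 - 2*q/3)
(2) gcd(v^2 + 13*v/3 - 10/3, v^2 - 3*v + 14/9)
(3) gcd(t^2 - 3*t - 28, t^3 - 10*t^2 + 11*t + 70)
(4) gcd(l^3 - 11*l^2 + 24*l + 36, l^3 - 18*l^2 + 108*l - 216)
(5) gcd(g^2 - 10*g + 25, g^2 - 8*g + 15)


(1) = q
(2) = v - 2/3
(3) = gcd((t - 7)*(t + 4), (t - 7)*(t - 5)*(t + 2)) = t - 7
(4) = gcd((l - 6)^2*(l + 1), (l - 6)^3) = l^2 - 12*l + 36
(5) = gcd((g - 5)^2, (g - 5)*(g - 3)) = g - 5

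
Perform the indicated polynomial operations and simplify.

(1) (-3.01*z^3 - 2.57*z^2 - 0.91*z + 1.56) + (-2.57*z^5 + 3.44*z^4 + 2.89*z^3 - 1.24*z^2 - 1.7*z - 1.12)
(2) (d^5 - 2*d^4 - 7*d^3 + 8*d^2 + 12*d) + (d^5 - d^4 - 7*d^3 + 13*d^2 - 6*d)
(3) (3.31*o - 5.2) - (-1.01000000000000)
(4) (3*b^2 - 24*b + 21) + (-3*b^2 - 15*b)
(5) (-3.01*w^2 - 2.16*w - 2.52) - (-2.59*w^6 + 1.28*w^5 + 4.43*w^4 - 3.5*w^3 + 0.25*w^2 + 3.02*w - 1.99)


(1) = -2.57*z^5 + 3.44*z^4 - 0.12*z^3 - 3.81*z^2 - 2.61*z + 0.44
(2) = 2*d^5 - 3*d^4 - 14*d^3 + 21*d^2 + 6*d
(3) = 3.31*o - 4.19
(4) = 21 - 39*b
(5) = 2.59*w^6 - 1.28*w^5 - 4.43*w^4 + 3.5*w^3 - 3.26*w^2 - 5.18*w - 0.53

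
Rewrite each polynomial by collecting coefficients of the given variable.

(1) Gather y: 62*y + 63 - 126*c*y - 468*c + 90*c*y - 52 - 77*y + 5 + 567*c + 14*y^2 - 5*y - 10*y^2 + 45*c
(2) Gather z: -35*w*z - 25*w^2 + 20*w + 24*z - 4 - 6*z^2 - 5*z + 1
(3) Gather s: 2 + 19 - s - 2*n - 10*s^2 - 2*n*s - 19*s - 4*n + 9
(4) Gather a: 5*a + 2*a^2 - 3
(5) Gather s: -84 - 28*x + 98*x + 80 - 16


(1) = 144*c + 4*y^2 + y*(-36*c - 20) + 16
(2) = -25*w^2 + 20*w - 6*z^2 + z*(19 - 35*w) - 3
(3) = -6*n - 10*s^2 + s*(-2*n - 20) + 30
(4) = 2*a^2 + 5*a - 3
(5) = 70*x - 20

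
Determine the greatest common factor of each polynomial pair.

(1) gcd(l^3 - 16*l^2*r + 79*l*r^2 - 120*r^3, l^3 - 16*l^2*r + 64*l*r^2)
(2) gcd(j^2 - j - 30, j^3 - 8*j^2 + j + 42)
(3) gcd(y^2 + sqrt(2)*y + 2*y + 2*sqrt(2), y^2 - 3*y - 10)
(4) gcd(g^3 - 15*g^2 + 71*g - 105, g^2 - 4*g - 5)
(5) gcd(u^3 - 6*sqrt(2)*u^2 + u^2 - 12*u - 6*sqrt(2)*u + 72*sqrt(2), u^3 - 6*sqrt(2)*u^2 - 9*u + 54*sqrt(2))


(1) = -l + 8*r
(2) = gcd((j - 6)*(j + 5), (j - 7)*(j - 3)*(j + 2)) = 1
(3) = gcd((y + 2)*(y + sqrt(2)), (y - 5)*(y + 2)) = y + 2
(4) = gcd((g - 7)*(g - 5)*(g - 3), (g - 5)*(g + 1)) = g - 5
(5) = gcd((u - 3)*(u + 4)*(u - 6*sqrt(2)), (u - 3)*(u + 3)*(u - 6*sqrt(2))) = u^2 + u*(-6*sqrt(2) - 3) + 18*sqrt(2)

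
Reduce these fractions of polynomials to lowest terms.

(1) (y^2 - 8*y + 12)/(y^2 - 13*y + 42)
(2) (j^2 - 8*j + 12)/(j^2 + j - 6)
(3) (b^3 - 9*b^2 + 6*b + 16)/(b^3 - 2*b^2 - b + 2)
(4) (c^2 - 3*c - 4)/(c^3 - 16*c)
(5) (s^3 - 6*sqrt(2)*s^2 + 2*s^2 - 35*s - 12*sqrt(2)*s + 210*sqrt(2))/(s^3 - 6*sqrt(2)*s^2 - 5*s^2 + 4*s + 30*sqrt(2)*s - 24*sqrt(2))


(1) = (y - 2)/(y - 7)
(2) = (j - 6)/(j + 3)
(3) = (b - 8)/(b - 1)
(4) = (c + 1)/(c^2 + 4*c)
(5) = (s^2 + 2*s - 35)/(s^2 - 5*s + 4)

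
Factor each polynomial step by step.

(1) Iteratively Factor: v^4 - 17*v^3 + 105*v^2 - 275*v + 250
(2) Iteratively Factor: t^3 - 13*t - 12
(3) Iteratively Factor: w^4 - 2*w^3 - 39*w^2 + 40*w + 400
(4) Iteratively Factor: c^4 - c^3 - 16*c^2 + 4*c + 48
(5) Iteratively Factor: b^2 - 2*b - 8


(1) = (v - 5)*(v^3 - 12*v^2 + 45*v - 50) = (v - 5)*(v - 2)*(v^2 - 10*v + 25) = (v - 5)^2*(v - 2)*(v - 5)
(2) = (t - 4)*(t^2 + 4*t + 3) = (t - 4)*(t + 1)*(t + 3)
(3) = (w - 5)*(w^3 + 3*w^2 - 24*w - 80) = (w - 5)*(w + 4)*(w^2 - w - 20) = (w - 5)^2*(w + 4)*(w + 4)
(4) = (c + 3)*(c^3 - 4*c^2 - 4*c + 16) = (c + 2)*(c + 3)*(c^2 - 6*c + 8) = (c - 4)*(c + 2)*(c + 3)*(c - 2)
(5) = (b + 2)*(b - 4)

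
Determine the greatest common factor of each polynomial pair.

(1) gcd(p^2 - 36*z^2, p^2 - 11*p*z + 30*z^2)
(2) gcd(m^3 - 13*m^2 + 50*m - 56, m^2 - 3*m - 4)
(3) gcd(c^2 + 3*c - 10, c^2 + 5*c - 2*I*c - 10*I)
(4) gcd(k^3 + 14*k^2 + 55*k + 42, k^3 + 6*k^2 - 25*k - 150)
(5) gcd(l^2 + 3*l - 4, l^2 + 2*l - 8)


(1) = gcd((p - 6*z)*(p + 6*z), (p - 6*z)*(p - 5*z)) = -p + 6*z
(2) = m - 4
(3) = gcd((c - 2)*(c + 5), (c + 5)*(c - 2*I)) = c + 5
(4) = k + 6
(5) = l + 4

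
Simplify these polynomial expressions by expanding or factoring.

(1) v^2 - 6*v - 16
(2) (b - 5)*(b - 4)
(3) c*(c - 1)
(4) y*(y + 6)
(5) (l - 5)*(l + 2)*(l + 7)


(1) = (v - 8)*(v + 2)
(2) = b^2 - 9*b + 20
(3) = c^2 - c
(4) = y^2 + 6*y
(5) = l^3 + 4*l^2 - 31*l - 70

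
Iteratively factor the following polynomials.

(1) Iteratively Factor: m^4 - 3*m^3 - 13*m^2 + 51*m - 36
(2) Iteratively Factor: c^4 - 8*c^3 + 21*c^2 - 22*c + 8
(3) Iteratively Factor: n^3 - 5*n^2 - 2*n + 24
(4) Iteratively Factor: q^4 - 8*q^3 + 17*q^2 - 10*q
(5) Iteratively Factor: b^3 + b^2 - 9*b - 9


(1) = (m - 3)*(m^3 - 13*m + 12) = (m - 3)*(m - 1)*(m^2 + m - 12) = (m - 3)*(m - 1)*(m + 4)*(m - 3)
(2) = (c - 2)*(c^3 - 6*c^2 + 9*c - 4) = (c - 2)*(c - 1)*(c^2 - 5*c + 4) = (c - 2)*(c - 1)^2*(c - 4)
(3) = (n - 4)*(n^2 - n - 6) = (n - 4)*(n - 3)*(n + 2)
(4) = (q - 5)*(q^3 - 3*q^2 + 2*q) = (q - 5)*(q - 2)*(q^2 - q) = (q - 5)*(q - 2)*(q - 1)*(q)
(5) = (b + 1)*(b^2 - 9) = (b - 3)*(b + 1)*(b + 3)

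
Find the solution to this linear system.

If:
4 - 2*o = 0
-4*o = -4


Then:
No Solution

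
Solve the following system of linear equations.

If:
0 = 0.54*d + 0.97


Then:
d = -1.80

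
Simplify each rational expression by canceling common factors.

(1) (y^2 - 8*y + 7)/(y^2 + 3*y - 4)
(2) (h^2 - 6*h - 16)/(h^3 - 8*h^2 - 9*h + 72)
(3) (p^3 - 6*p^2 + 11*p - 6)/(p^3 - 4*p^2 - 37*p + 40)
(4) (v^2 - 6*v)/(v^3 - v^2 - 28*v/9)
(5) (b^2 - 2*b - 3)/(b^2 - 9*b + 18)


(1) = (y - 7)/(y + 4)
(2) = (h + 2)/(h^2 - 9)
(3) = (p^2 - 5*p + 6)/(p^2 - 3*p - 40)
(4) = (9*v - 54)/(9*v^2 - 9*v - 28)
(5) = (b + 1)/(b - 6)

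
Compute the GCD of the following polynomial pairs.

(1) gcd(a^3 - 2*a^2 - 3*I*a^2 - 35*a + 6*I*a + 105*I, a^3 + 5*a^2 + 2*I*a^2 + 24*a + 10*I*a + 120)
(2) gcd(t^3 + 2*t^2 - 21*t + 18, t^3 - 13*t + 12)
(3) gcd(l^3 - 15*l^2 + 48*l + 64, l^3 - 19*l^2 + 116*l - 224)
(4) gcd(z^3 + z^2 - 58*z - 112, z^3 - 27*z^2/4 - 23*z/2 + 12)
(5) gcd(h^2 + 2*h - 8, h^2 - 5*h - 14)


(1) = gcd((a - 7)*(a + 5)*(a - 3*I), (a + 5)*(a - 4*I)*(a + 6*I)) = a + 5
(2) = gcd((t - 3)*(t - 1)*(t + 6), (t - 3)*(t - 1)*(t + 4)) = t^2 - 4*t + 3
(3) = gcd((l - 8)^2*(l + 1), (l - 8)*(l - 7)*(l - 4)) = l - 8
(4) = z^2 - 6*z - 16
(5) = 1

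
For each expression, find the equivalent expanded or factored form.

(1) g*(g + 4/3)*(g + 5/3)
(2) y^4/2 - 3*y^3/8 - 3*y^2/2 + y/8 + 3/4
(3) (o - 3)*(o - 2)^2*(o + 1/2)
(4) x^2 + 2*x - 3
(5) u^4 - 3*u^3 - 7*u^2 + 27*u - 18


(1) = g^3 + 3*g^2 + 20*g/9
(2) = (y/2 + 1/2)*(y - 2)*(y - 3/4)*(y + 1)
(3) = o^4 - 13*o^3/2 + 25*o^2/2 - 4*o - 6
(4) = (x - 1)*(x + 3)
(5) = (u - 3)*(u - 2)*(u - 1)*(u + 3)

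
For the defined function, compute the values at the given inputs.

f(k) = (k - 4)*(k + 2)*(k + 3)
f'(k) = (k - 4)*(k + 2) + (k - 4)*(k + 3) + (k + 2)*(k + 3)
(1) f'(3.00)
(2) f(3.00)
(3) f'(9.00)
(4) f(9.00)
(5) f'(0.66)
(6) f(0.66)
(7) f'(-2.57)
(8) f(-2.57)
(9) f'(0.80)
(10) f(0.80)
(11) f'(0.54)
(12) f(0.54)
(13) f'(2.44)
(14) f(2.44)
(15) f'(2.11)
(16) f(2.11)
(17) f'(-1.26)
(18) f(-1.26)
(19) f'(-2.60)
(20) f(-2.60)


(1) = 19.00
(2) = -30.00
(3) = 247.00
(4) = 660.00
(5) = -11.37
(6) = -32.52
(7) = 0.67
(8) = 1.61
(9) = -10.48
(10) = -34.05
(11) = -12.05
(12) = -31.11
(13) = 8.74
(14) = -37.68
(15) = 3.58
(16) = -39.69
(17) = -11.76
(18) = -6.77
(19) = 1.08
(20) = 1.58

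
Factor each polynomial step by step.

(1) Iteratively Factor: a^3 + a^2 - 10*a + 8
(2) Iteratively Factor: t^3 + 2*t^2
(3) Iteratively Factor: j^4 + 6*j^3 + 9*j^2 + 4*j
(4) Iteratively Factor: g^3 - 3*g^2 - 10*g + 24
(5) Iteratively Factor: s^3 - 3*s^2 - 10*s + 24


(1) = (a - 1)*(a^2 + 2*a - 8) = (a - 2)*(a - 1)*(a + 4)
(2) = (t + 2)*(t^2) = t*(t + 2)*(t)
(3) = (j + 4)*(j^3 + 2*j^2 + j) = (j + 1)*(j + 4)*(j^2 + j) = (j + 1)^2*(j + 4)*(j)
(4) = (g - 4)*(g^2 + g - 6) = (g - 4)*(g - 2)*(g + 3)
(5) = (s + 3)*(s^2 - 6*s + 8) = (s - 4)*(s + 3)*(s - 2)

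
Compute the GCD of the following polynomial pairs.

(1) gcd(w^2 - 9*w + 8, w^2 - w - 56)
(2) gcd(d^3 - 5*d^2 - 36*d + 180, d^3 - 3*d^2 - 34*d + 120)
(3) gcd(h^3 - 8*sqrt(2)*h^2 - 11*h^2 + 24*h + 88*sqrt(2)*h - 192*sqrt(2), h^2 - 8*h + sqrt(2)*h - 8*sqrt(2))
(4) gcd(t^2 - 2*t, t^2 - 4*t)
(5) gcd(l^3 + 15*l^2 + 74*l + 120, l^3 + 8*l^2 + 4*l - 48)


(1) = gcd((w - 8)*(w - 1), (w - 8)*(w + 7)) = w - 8
(2) = gcd((d - 6)*(d - 5)*(d + 6), (d - 5)*(d - 4)*(d + 6)) = d^2 + d - 30
(3) = gcd((h - 8)*(h - 3)*(h - 8*sqrt(2)), (h - 8)*(h + sqrt(2))) = h - 8
(4) = t
(5) = gcd((l + 4)*(l + 5)*(l + 6), (l - 2)*(l + 4)*(l + 6)) = l^2 + 10*l + 24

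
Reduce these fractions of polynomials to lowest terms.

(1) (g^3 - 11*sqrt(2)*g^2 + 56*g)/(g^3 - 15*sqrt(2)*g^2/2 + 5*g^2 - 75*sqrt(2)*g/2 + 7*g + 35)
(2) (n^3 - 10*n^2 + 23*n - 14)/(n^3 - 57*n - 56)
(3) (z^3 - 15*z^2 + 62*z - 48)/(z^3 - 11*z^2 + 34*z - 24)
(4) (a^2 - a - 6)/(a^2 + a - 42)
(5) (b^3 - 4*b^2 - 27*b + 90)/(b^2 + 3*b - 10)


(1) = (2*g^2 - 8*sqrt(2)*g)/(2*g^2 + g*(10 - sqrt(2)) - 5*sqrt(2))
(2) = (n^3 - 10*n^2 + 23*n - 14)/(n^3 - 57*n - 56)
(3) = (z - 8)/(z - 4)
(4) = (a^2 - a - 6)/(a^2 + a - 42)
(5) = (b^2 - 9*b + 18)/(b - 2)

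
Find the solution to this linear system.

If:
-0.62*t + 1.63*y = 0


Then:
t = 2.62903225806452*y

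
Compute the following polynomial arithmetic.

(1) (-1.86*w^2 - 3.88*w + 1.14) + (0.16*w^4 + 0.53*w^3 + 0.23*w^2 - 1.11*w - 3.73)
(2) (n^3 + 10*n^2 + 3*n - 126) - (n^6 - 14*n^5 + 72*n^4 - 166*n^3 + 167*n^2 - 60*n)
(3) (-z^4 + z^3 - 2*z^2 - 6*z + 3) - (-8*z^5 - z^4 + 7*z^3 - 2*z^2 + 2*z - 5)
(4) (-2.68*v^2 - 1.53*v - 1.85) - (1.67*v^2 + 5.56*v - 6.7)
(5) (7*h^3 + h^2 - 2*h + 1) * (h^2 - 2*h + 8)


(1) = 0.16*w^4 + 0.53*w^3 - 1.63*w^2 - 4.99*w - 2.59
(2) = -n^6 + 14*n^5 - 72*n^4 + 167*n^3 - 157*n^2 + 63*n - 126
(3) = 8*z^5 - 6*z^3 - 8*z + 8
(4) = -4.35*v^2 - 7.09*v + 4.85
(5) = 7*h^5 - 13*h^4 + 52*h^3 + 13*h^2 - 18*h + 8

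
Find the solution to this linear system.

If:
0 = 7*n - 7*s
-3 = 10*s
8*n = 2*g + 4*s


Then:
g = -3/5
n = -3/10
s = -3/10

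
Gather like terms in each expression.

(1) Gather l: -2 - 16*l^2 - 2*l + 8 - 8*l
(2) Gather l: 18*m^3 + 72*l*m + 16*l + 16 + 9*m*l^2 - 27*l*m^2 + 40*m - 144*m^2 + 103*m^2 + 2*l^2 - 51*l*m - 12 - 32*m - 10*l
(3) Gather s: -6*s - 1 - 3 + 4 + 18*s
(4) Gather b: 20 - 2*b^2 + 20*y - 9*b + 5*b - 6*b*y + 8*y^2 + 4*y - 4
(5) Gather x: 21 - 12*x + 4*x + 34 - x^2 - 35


(1) = -16*l^2 - 10*l + 6
(2) = l^2*(9*m + 2) + l*(-27*m^2 + 21*m + 6) + 18*m^3 - 41*m^2 + 8*m + 4
(3) = 12*s
(4) = -2*b^2 + b*(-6*y - 4) + 8*y^2 + 24*y + 16
(5) = -x^2 - 8*x + 20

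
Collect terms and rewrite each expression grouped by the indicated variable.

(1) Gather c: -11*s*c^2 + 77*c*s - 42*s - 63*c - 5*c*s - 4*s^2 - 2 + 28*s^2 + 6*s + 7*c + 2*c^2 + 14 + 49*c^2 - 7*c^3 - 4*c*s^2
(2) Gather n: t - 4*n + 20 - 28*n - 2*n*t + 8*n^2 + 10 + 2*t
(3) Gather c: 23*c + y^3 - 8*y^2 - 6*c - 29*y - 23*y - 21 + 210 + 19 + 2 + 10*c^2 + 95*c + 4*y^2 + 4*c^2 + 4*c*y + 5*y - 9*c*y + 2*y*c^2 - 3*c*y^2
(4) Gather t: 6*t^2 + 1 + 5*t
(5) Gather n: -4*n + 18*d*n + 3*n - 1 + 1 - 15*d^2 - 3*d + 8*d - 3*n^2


(1) = -7*c^3 + c^2*(51 - 11*s) + c*(-4*s^2 + 72*s - 56) + 24*s^2 - 36*s + 12
(2) = 8*n^2 + n*(-2*t - 32) + 3*t + 30
(3) = c^2*(2*y + 14) + c*(-3*y^2 - 5*y + 112) + y^3 - 4*y^2 - 47*y + 210
(4) = 6*t^2 + 5*t + 1
(5) = -15*d^2 + 5*d - 3*n^2 + n*(18*d - 1)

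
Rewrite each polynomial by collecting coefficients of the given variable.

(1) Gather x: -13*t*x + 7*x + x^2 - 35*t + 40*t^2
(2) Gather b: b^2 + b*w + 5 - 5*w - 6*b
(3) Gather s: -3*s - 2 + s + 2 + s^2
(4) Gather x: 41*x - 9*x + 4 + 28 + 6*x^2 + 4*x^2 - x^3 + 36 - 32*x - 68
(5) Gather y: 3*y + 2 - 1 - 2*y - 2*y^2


(1) = 40*t^2 - 35*t + x^2 + x*(7 - 13*t)
(2) = b^2 + b*(w - 6) - 5*w + 5
(3) = s^2 - 2*s
(4) = -x^3 + 10*x^2
(5) = -2*y^2 + y + 1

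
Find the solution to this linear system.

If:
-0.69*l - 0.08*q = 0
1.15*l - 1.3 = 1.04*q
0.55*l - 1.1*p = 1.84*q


Then:
l = 0.13
p = 1.92
q = -1.11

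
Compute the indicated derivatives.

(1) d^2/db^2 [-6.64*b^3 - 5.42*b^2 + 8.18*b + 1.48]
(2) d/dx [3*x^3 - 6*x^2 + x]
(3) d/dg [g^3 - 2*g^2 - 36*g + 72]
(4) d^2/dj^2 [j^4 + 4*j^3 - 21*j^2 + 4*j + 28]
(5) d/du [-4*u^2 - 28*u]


(1) = -39.84*b - 10.84
(2) = 9*x^2 - 12*x + 1
(3) = 3*g^2 - 4*g - 36
(4) = 12*j^2 + 24*j - 42
(5) = -8*u - 28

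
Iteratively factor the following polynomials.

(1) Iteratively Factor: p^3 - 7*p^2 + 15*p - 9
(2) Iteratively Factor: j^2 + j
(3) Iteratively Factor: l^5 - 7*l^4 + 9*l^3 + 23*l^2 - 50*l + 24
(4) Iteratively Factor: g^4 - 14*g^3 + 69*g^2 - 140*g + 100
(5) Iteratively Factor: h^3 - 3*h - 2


(1) = (p - 3)*(p^2 - 4*p + 3) = (p - 3)^2*(p - 1)
(2) = (j)*(j + 1)
(3) = (l - 1)*(l^4 - 6*l^3 + 3*l^2 + 26*l - 24) = (l - 4)*(l - 1)*(l^3 - 2*l^2 - 5*l + 6) = (l - 4)*(l - 3)*(l - 1)*(l^2 + l - 2) = (l - 4)*(l - 3)*(l - 1)*(l + 2)*(l - 1)
(4) = (g - 5)*(g^3 - 9*g^2 + 24*g - 20) = (g - 5)*(g - 2)*(g^2 - 7*g + 10) = (g - 5)^2*(g - 2)*(g - 2)
(5) = (h + 1)*(h^2 - h - 2) = (h + 1)^2*(h - 2)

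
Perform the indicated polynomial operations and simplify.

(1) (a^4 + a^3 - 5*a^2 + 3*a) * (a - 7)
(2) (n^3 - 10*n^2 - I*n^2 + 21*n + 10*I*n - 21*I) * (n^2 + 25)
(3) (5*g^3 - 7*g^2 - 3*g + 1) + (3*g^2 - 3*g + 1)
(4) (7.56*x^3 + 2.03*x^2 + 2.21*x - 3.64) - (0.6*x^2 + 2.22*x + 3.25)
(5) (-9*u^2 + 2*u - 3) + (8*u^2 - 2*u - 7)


(1) = a^5 - 6*a^4 - 12*a^3 + 38*a^2 - 21*a
(2) = n^5 - 10*n^4 - I*n^4 + 46*n^3 + 10*I*n^3 - 250*n^2 - 46*I*n^2 + 525*n + 250*I*n - 525*I
(3) = 5*g^3 - 4*g^2 - 6*g + 2
(4) = 7.56*x^3 + 1.43*x^2 - 0.01*x - 6.89
(5) = -u^2 - 10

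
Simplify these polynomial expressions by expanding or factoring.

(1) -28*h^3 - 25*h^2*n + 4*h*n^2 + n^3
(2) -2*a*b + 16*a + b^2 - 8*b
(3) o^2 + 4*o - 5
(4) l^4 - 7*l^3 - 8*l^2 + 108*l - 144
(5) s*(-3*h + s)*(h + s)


(1) = (-4*h + n)*(h + n)*(7*h + n)
(2) = (-2*a + b)*(b - 8)
(3) = (o - 1)*(o + 5)
(4) = (l - 6)*(l - 3)*(l - 2)*(l + 4)
(5) = -3*h^2*s - 2*h*s^2 + s^3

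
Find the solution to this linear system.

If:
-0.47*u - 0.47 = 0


Then:
u = -1.00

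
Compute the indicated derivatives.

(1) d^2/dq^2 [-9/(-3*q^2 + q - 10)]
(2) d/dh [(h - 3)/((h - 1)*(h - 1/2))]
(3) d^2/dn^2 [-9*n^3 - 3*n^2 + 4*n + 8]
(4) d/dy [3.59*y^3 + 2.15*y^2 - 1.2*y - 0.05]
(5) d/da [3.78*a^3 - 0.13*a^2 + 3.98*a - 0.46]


(1) = 18*(-9*q^2 + 3*q + (6*q - 1)^2 - 30)/(3*q^2 - q + 10)^3
(2) = 4*(-h^2 + 6*h - 4)/(4*h^4 - 12*h^3 + 13*h^2 - 6*h + 1)
(3) = -54*n - 6
(4) = 10.77*y^2 + 4.3*y - 1.2
(5) = 11.34*a^2 - 0.26*a + 3.98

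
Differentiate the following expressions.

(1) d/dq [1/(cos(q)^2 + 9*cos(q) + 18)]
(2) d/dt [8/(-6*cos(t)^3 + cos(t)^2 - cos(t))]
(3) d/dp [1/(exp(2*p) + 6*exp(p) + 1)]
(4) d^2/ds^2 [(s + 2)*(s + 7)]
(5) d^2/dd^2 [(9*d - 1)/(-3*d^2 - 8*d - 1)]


(1) = (2*cos(q) + 9)*sin(q)/(cos(q)^2 + 9*cos(q) + 18)^2
(2) = 8*(-18*sin(t) - sin(t)/cos(t)^2 + 2*tan(t))/(6*sin(t)^2 + cos(t) - 7)^2
(3) = 2*(-exp(p) - 3)*exp(p)/(exp(2*p) + 6*exp(p) + 1)^2
(4) = 2
(5) = 2*(-4*(3*d + 4)^2*(9*d - 1) + 3*(27*d + 23)*(3*d^2 + 8*d + 1))/(3*d^2 + 8*d + 1)^3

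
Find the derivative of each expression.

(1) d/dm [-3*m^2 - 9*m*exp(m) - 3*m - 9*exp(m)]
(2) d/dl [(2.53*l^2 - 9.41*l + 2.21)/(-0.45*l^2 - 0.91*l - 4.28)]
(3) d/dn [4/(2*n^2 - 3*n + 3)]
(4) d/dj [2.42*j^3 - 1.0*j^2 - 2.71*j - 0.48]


(1) = -9*m*exp(m) - 6*m - 18*exp(m) - 3
(2) = (-6.5368*l^2 - 19.6678*l + 42.2859)/(0.2025*l^4 + 0.819*l^3 + 4.6801*l^2 + 7.7896*l + 18.3184)
(3) = 4*(3 - 4*n)/(2*n^2 - 3*n + 3)^2
(4) = 7.26*j^2 - 2.0*j - 2.71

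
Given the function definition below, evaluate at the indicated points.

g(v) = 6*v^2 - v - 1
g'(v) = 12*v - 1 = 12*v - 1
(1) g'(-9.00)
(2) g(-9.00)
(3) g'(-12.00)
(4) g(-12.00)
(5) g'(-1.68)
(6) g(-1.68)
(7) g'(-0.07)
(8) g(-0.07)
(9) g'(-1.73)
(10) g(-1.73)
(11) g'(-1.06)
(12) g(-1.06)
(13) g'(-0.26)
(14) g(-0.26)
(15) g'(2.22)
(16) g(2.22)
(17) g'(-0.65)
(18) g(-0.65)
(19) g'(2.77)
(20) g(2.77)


(1) = -109.00
(2) = 494.00
(3) = -145.00
(4) = 875.00
(5) = -21.16
(6) = 17.61
(7) = -1.84
(8) = -0.90
(9) = -21.76
(10) = 18.69
(11) = -13.72
(12) = 6.80
(13) = -4.12
(14) = -0.33
(15) = 25.64
(16) = 26.35
(17) = -8.80
(18) = 2.19
(19) = 32.24
(20) = 42.27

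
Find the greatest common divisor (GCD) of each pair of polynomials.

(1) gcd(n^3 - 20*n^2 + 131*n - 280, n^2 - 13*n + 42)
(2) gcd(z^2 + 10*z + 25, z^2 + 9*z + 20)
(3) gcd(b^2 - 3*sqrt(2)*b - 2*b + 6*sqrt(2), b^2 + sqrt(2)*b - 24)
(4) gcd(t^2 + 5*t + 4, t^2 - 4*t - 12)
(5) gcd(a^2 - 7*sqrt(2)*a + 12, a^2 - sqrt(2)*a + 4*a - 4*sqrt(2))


(1) = gcd((n - 8)*(n - 7)*(n - 5), (n - 7)*(n - 6)) = n - 7
(2) = gcd((z + 5)^2, (z + 4)*(z + 5)) = z + 5
(3) = b - 3*sqrt(2)
(4) = 1
(5) = a - sqrt(2)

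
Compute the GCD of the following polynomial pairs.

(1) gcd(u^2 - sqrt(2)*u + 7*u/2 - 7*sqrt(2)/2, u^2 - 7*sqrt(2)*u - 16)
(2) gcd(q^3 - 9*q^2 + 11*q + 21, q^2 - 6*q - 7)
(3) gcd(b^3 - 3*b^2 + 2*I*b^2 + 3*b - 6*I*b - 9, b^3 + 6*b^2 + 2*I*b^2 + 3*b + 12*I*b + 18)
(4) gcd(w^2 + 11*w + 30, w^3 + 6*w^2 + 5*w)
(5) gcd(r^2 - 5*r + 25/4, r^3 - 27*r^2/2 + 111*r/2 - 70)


(1) = gcd((u + 7/2)*(u - sqrt(2)), (u - 8*sqrt(2))*(u + sqrt(2))) = 1
(2) = gcd((q - 7)*(q - 3)*(q + 1), (q - 7)*(q + 1)) = q^2 - 6*q - 7
(3) = gcd((b - 3)*(b - I)*(b + 3*I), (b + 6)*(b - I)*(b + 3*I)) = b^2 + 2*I*b + 3
(4) = w + 5
(5) = gcd((r - 5/2)^2, (r - 7)*(r - 4)*(r - 5/2)) = r - 5/2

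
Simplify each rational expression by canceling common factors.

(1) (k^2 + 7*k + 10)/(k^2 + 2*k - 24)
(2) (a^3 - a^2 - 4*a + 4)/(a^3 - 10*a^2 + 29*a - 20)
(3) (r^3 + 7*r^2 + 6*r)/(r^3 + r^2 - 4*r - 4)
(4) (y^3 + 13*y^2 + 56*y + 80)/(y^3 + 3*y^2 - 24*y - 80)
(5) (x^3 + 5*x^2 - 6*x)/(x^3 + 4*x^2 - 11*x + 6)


(1) = (k^2 + 7*k + 10)/(k^2 + 2*k - 24)
(2) = (a^2 - 4)/(a^2 - 9*a + 20)
(3) = (r^2 + 6*r)/(r^2 - 4)
(4) = (y + 5)/(y - 5)
(5) = x/(x - 1)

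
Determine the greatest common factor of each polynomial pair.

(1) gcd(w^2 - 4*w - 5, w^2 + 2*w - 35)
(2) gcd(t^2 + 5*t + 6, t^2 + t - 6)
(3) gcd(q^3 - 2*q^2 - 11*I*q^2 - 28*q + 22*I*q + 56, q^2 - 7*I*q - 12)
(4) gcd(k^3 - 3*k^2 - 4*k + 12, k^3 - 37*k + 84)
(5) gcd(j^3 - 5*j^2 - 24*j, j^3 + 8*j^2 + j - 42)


(1) = gcd((w - 5)*(w + 1), (w - 5)*(w + 7)) = w - 5
(2) = t + 3
(3) = gcd((q - 2)*(q - 7*I)*(q - 4*I), (q - 4*I)*(q - 3*I)) = q - 4*I
(4) = gcd((k - 3)*(k - 2)*(k + 2), (k - 4)*(k - 3)*(k + 7)) = k - 3
(5) = gcd(j*(j - 8)*(j + 3), (j - 2)*(j + 3)*(j + 7)) = j + 3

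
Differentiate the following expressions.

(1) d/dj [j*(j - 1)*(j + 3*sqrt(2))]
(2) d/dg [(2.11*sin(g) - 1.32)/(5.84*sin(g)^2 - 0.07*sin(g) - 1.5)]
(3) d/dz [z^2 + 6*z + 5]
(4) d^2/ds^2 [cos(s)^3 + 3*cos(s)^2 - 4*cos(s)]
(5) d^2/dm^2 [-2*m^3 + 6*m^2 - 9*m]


(1) = 3*j^2 - 2*j + 6*sqrt(2)*j - 3*sqrt(2)
(2) = (-12.3224*sin(g)^2 + 15.4176*sin(g) - 3.2574)*cos(g)/(34.1056*sin(g)^4 - 0.8176*sin(g)^3 - 17.5151*sin(g)^2 + 0.21*sin(g) + 2.25)
(3) = 2*z + 6
(4) = 13*cos(s)/4 - 6*cos(2*s) - 9*cos(3*s)/4
(5) = 12 - 12*m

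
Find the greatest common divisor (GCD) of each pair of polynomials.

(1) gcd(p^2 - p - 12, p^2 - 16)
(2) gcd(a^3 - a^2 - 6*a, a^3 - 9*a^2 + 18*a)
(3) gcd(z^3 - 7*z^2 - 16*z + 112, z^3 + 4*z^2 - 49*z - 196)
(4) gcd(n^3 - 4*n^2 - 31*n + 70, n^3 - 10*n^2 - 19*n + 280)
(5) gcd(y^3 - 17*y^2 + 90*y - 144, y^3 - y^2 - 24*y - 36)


(1) = gcd((p - 4)*(p + 3), (p - 4)*(p + 4)) = p - 4
(2) = gcd(a*(a - 3)*(a + 2), a*(a - 6)*(a - 3)) = a^2 - 3*a
(3) = gcd((z - 7)*(z - 4)*(z + 4), (z - 7)*(z + 4)*(z + 7)) = z^2 - 3*z - 28
(4) = n^2 - 2*n - 35
(5) = y - 6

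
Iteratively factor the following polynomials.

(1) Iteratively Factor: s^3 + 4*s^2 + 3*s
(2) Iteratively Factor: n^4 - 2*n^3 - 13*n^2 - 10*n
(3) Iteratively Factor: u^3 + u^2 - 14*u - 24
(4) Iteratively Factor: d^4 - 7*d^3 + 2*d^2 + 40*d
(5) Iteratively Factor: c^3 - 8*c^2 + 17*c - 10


(1) = (s)*(s^2 + 4*s + 3) = s*(s + 3)*(s + 1)
(2) = (n)*(n^3 - 2*n^2 - 13*n - 10) = n*(n + 2)*(n^2 - 4*n - 5) = n*(n - 5)*(n + 2)*(n + 1)
(3) = (u - 4)*(u^2 + 5*u + 6) = (u - 4)*(u + 2)*(u + 3)
(4) = (d - 4)*(d^3 - 3*d^2 - 10*d) = (d - 4)*(d + 2)*(d^2 - 5*d) = (d - 5)*(d - 4)*(d + 2)*(d)
(5) = (c - 1)*(c^2 - 7*c + 10) = (c - 5)*(c - 1)*(c - 2)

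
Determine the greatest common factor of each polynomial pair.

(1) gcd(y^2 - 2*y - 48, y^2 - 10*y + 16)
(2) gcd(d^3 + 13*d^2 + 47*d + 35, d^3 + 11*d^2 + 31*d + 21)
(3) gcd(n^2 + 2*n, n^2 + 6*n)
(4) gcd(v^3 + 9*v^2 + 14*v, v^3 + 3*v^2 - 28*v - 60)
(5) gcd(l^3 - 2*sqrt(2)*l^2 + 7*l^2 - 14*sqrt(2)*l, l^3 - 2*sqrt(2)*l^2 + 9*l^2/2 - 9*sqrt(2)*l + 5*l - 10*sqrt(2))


(1) = gcd((y - 8)*(y + 6), (y - 8)*(y - 2)) = y - 8
(2) = d^2 + 8*d + 7
(3) = gcd(n*(n + 2), n*(n + 6)) = n
(4) = gcd(v*(v + 2)*(v + 7), (v - 5)*(v + 2)*(v + 6)) = v + 2
(5) = gcd(l*(l + 7)*(l - 2*sqrt(2)), (l + 2)*(l + 5/2)*(l - 2*sqrt(2))) = l - 2*sqrt(2)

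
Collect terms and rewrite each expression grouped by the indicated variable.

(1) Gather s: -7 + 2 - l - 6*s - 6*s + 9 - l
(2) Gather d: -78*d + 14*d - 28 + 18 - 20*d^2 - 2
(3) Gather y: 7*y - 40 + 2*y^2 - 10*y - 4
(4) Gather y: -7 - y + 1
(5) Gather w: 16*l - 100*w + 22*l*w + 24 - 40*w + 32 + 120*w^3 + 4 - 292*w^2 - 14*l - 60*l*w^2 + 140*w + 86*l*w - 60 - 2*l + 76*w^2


(1) = -2*l - 12*s + 4
(2) = -20*d^2 - 64*d - 12
(3) = 2*y^2 - 3*y - 44
(4) = -y - 6
(5) = 108*l*w + 120*w^3 + w^2*(-60*l - 216)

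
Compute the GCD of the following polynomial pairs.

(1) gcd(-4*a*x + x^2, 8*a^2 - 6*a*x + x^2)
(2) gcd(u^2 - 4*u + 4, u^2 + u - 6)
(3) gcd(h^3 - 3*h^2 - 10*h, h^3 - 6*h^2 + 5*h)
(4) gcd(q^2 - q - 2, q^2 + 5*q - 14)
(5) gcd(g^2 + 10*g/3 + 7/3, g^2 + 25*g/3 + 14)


(1) = -4*a + x
(2) = u - 2
(3) = gcd(h*(h - 5)*(h + 2), h*(h - 5)*(h - 1)) = h^2 - 5*h
(4) = q - 2
(5) = gcd((g + 1)*(g + 7/3), (g + 7/3)*(g + 6)) = g + 7/3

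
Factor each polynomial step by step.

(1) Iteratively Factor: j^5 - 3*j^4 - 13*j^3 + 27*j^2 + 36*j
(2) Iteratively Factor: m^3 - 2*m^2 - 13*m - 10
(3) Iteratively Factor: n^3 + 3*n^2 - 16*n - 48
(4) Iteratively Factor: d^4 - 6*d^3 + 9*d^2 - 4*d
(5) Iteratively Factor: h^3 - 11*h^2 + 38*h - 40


(1) = (j - 3)*(j^4 - 13*j^2 - 12*j) = (j - 4)*(j - 3)*(j^3 + 4*j^2 + 3*j) = j*(j - 4)*(j - 3)*(j^2 + 4*j + 3) = j*(j - 4)*(j - 3)*(j + 3)*(j + 1)
(2) = (m + 1)*(m^2 - 3*m - 10) = (m + 1)*(m + 2)*(m - 5)
(3) = (n + 4)*(n^2 - n - 12) = (n + 3)*(n + 4)*(n - 4)
(4) = (d - 1)*(d^3 - 5*d^2 + 4*d) = d*(d - 1)*(d^2 - 5*d + 4) = d*(d - 4)*(d - 1)*(d - 1)
(5) = (h - 5)*(h^2 - 6*h + 8) = (h - 5)*(h - 2)*(h - 4)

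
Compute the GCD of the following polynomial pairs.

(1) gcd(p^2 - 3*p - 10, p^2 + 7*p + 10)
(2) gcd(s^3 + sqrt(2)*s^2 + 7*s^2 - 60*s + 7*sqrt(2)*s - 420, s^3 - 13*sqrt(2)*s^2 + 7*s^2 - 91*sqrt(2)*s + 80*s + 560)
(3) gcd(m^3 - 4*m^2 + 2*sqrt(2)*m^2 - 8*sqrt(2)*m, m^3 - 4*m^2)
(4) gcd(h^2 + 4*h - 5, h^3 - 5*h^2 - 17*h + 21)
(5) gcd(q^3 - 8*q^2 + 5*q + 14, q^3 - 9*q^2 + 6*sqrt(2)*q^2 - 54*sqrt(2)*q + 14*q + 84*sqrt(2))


(1) = gcd((p - 5)*(p + 2), (p + 2)*(p + 5)) = p + 2
(2) = gcd((s + 7)*(s - 5*sqrt(2))*(s + 6*sqrt(2)), (s + 7)*(s - 8*sqrt(2))*(s - 5*sqrt(2))) = s^2 + s*(7 - 5*sqrt(2)) - 35*sqrt(2)
(3) = gcd(m*(m - 4)*(m + 2*sqrt(2)), m^2*(m - 4)) = m^2 - 4*m
(4) = h - 1
(5) = q^2 - 9*q + 14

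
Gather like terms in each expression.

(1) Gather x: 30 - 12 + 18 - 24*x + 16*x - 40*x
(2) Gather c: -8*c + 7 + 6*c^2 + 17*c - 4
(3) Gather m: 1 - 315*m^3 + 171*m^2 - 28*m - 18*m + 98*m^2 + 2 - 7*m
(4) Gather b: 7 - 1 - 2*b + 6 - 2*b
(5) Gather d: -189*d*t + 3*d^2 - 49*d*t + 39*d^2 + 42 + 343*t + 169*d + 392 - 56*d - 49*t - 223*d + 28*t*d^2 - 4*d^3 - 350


(1) = 36 - 48*x
(2) = 6*c^2 + 9*c + 3
(3) = -315*m^3 + 269*m^2 - 53*m + 3
(4) = 12 - 4*b
(5) = -4*d^3 + d^2*(28*t + 42) + d*(-238*t - 110) + 294*t + 84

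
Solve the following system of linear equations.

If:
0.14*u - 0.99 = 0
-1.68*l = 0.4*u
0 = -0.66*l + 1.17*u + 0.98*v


Then:
l = -1.68
u = 7.07
v = -9.58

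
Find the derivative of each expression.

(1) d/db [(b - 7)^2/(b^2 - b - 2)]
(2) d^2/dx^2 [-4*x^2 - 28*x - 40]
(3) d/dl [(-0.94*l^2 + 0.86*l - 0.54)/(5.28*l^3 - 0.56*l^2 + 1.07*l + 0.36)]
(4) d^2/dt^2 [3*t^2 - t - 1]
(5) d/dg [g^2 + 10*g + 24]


(1) = (13*b^2 - 102*b + 77)/(b^4 - 2*b^3 - 3*b^2 + 4*b + 4)
(2) = -8
(3) = (4.9632*l^4 - 9.0816*l^3 + 8.0294*l^2 - 1.2816*l + 0.8874)/(27.8784*l^6 - 5.9136*l^5 + 11.6128*l^4 + 2.6032*l^3 + 0.7417*l^2 + 0.7704*l + 0.1296)
(4) = 6
(5) = 2*g + 10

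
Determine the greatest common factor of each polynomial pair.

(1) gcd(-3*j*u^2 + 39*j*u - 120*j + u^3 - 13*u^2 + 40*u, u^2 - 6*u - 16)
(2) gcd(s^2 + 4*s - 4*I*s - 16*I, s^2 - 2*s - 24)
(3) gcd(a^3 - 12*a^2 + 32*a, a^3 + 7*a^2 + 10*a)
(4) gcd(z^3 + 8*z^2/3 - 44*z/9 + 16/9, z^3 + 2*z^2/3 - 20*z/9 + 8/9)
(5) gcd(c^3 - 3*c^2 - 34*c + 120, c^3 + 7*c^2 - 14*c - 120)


(1) = u - 8
(2) = s + 4
(3) = a
(4) = gcd((z - 2/3)^2*(z + 4), (z - 2/3)^2*(z + 2)) = z^2 - 4*z/3 + 4/9
(5) = c^2 + 2*c - 24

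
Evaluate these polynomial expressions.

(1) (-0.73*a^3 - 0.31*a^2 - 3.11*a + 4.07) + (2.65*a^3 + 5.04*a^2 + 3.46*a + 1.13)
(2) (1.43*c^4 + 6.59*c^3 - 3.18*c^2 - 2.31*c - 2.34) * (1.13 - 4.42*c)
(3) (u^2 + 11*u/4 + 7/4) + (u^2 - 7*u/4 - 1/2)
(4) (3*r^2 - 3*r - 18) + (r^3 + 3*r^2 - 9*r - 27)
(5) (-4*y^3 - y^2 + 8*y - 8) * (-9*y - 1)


(1) = 1.92*a^3 + 4.73*a^2 + 0.35*a + 5.2
(2) = -6.3206*c^5 - 27.5119*c^4 + 21.5023*c^3 + 6.6168*c^2 + 7.7325*c - 2.6442
(3) = 2*u^2 + u + 5/4
(4) = r^3 + 6*r^2 - 12*r - 45
(5) = 36*y^4 + 13*y^3 - 71*y^2 + 64*y + 8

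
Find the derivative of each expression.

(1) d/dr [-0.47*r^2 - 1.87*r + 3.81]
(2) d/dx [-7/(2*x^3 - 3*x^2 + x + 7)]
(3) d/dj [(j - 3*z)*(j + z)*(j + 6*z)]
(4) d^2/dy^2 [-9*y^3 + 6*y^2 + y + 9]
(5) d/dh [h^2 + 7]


(1) = -0.94*r - 1.87
(2) = 7*(6*x^2 - 6*x + 1)/(2*x^3 - 3*x^2 + x + 7)^2
(3) = 3*j^2 + 8*j*z - 15*z^2
(4) = 12 - 54*y
(5) = 2*h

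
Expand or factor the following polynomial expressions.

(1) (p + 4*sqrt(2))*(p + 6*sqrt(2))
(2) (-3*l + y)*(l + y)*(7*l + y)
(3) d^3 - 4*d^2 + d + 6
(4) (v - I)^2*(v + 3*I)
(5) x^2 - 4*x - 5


(1) = p^2 + 10*sqrt(2)*p + 48
(2) = -21*l^3 - 17*l^2*y + 5*l*y^2 + y^3
(3) = (d - 3)*(d - 2)*(d + 1)
(4) = v^3 + I*v^2 + 5*v - 3*I
(5) = (x - 5)*(x + 1)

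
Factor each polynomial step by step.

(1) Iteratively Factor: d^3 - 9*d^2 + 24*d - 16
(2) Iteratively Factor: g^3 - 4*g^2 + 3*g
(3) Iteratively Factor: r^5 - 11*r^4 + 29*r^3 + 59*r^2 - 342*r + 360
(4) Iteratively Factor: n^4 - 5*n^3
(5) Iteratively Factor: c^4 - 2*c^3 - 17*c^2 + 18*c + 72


(1) = (d - 4)*(d^2 - 5*d + 4) = (d - 4)*(d - 1)*(d - 4)
(2) = (g - 3)*(g^2 - g) = (g - 3)*(g - 1)*(g)
(3) = (r - 5)*(r^4 - 6*r^3 - r^2 + 54*r - 72) = (r - 5)*(r - 2)*(r^3 - 4*r^2 - 9*r + 36) = (r - 5)*(r - 4)*(r - 2)*(r^2 - 9) = (r - 5)*(r - 4)*(r - 3)*(r - 2)*(r + 3)
(4) = (n)*(n^3 - 5*n^2) = n^2*(n^2 - 5*n) = n^2*(n - 5)*(n)
(5) = (c + 3)*(c^3 - 5*c^2 - 2*c + 24) = (c - 3)*(c + 3)*(c^2 - 2*c - 8) = (c - 4)*(c - 3)*(c + 3)*(c + 2)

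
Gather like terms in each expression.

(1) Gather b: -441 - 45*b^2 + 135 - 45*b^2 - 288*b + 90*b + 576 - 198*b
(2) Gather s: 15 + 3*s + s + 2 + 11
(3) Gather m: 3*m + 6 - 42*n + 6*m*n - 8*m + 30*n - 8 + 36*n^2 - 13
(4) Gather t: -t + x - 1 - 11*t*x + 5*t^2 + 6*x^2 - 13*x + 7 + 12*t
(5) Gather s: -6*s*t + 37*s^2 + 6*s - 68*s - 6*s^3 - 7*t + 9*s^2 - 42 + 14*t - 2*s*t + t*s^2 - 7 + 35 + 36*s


(1) = -90*b^2 - 396*b + 270
(2) = 4*s + 28
(3) = m*(6*n - 5) + 36*n^2 - 12*n - 15
(4) = 5*t^2 + t*(11 - 11*x) + 6*x^2 - 12*x + 6
(5) = -6*s^3 + s^2*(t + 46) + s*(-8*t - 26) + 7*t - 14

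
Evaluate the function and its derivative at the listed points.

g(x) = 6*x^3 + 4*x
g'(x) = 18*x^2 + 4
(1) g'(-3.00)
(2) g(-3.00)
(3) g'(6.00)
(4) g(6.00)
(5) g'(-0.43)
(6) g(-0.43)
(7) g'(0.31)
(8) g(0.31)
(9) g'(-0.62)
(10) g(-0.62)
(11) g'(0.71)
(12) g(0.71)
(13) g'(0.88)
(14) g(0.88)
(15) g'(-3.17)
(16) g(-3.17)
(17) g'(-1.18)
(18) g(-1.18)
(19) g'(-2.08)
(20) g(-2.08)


(1) = 166.00
(2) = -174.00
(3) = 652.00
(4) = 1320.00
(5) = 7.33
(6) = -2.20
(7) = 5.73
(8) = 1.42
(9) = 10.92
(10) = -3.91
(11) = 13.07
(12) = 4.99
(13) = 17.94
(14) = 7.61
(15) = 184.88
(16) = -203.81
(17) = 29.06
(18) = -14.58
(19) = 81.88
(20) = -62.31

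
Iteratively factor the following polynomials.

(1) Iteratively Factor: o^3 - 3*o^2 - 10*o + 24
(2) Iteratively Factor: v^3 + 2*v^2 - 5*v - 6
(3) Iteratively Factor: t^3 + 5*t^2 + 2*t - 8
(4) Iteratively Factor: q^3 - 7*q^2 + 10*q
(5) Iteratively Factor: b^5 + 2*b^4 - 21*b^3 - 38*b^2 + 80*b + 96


(1) = (o + 3)*(o^2 - 6*o + 8) = (o - 2)*(o + 3)*(o - 4)
(2) = (v + 3)*(v^2 - v - 2) = (v + 1)*(v + 3)*(v - 2)
(3) = (t - 1)*(t^2 + 6*t + 8) = (t - 1)*(t + 4)*(t + 2)
(4) = (q - 5)*(q^2 - 2*q) = (q - 5)*(q - 2)*(q)
(5) = (b + 1)*(b^4 + b^3 - 22*b^2 - 16*b + 96) = (b - 4)*(b + 1)*(b^3 + 5*b^2 - 2*b - 24) = (b - 4)*(b + 1)*(b + 4)*(b^2 + b - 6) = (b - 4)*(b - 2)*(b + 1)*(b + 4)*(b + 3)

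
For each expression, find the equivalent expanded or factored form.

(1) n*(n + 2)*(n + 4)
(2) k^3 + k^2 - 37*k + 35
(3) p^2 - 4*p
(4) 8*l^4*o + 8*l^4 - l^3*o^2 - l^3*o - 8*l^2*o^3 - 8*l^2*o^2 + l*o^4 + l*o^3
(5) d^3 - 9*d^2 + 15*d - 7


(1) = n^3 + 6*n^2 + 8*n
(2) = (k - 5)*(k - 1)*(k + 7)
(3) = p*(p - 4)
(4) = (-8*l + o)*(-l + o)*(l + o)*(l*o + l)
(5) = (d - 7)*(d - 1)^2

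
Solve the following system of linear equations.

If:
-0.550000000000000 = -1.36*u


Then:
u = 0.40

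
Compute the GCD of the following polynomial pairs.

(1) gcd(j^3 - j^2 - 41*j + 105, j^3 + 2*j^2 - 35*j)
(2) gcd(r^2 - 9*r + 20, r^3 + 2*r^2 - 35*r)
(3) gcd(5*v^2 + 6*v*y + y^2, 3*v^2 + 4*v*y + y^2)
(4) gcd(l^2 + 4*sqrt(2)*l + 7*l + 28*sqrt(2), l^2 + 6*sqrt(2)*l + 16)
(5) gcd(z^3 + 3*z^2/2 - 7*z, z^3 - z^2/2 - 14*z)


(1) = gcd((j - 5)*(j - 3)*(j + 7), j*(j - 5)*(j + 7)) = j^2 + 2*j - 35
(2) = r - 5
(3) = gcd((v + y)*(5*v + y), (v + y)*(3*v + y)) = v + y
(4) = gcd((l + 7)*(l + 4*sqrt(2)), (l + 2*sqrt(2))*(l + 4*sqrt(2))) = l + 4*sqrt(2)
(5) = gcd(z*(z - 2)*(z + 7/2), z*(z - 4)*(z + 7/2)) = z^2 + 7*z/2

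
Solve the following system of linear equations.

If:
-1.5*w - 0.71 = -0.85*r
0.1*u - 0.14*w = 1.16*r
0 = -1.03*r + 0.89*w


Then:
r = -0.80
u = -10.59
w = -0.93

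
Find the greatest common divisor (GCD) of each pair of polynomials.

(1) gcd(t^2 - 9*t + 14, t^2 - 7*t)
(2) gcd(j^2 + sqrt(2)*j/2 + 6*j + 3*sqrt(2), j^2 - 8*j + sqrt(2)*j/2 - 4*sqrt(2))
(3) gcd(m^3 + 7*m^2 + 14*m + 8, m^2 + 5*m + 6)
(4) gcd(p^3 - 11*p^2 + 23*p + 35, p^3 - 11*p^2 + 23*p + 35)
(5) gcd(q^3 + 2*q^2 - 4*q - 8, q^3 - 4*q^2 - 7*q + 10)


(1) = gcd((t - 7)*(t - 2), t*(t - 7)) = t - 7
(2) = j + sqrt(2)/2
(3) = gcd((m + 1)*(m + 2)*(m + 4), (m + 2)*(m + 3)) = m + 2
(4) = gcd((p - 7)*(p - 5)*(p + 1), (p - 7)*(p - 5)*(p + 1)) = p^3 - 11*p^2 + 23*p + 35
(5) = q + 2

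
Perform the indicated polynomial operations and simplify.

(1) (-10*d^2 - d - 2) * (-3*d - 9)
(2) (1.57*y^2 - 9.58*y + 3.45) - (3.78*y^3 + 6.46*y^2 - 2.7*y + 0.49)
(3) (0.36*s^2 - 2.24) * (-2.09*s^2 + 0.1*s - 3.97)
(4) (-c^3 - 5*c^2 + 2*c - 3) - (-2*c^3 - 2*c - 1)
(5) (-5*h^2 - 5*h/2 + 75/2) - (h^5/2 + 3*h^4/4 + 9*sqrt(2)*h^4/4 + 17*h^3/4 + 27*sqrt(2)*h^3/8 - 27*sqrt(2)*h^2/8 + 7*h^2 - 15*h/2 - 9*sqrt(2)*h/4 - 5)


(1) = 30*d^3 + 93*d^2 + 15*d + 18
(2) = -3.78*y^3 - 4.89*y^2 - 6.88*y + 2.96
(3) = -0.7524*s^4 + 0.036*s^3 + 3.2524*s^2 - 0.224*s + 8.8928
(4) = c^3 - 5*c^2 + 4*c - 2
(5) = -h^5/2 - 9*sqrt(2)*h^4/4 - 3*h^4/4 - 27*sqrt(2)*h^3/8 - 17*h^3/4 - 12*h^2 + 27*sqrt(2)*h^2/8 + 9*sqrt(2)*h/4 + 5*h + 85/2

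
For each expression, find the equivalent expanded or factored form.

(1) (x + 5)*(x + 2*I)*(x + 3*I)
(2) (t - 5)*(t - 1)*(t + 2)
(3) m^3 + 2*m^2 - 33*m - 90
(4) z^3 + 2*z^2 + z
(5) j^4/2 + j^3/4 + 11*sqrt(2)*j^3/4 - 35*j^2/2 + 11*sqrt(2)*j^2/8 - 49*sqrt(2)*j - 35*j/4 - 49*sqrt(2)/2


(1) = x^3 + 5*x^2 + 5*I*x^2 - 6*x + 25*I*x - 30
(2) = t^3 - 4*t^2 - 7*t + 10
(3) = (m - 6)*(m + 3)*(m + 5)
(4) = z*(z + 1)^2
(5) = (j/2 + sqrt(2))*(j + 1/2)*(j - 7*sqrt(2)/2)*(j + 7*sqrt(2))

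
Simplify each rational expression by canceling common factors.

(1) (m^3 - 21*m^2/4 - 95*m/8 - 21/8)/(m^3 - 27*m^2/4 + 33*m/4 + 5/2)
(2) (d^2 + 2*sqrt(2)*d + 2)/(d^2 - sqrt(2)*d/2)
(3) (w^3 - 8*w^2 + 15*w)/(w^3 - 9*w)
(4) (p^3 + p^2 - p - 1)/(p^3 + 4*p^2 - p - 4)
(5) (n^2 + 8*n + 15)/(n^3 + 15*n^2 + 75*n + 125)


(1) = (2*m^2 - 11*m - 21)/(2*m^2 - 14*m + 20)
(2) = (2*d^2 + 4*sqrt(2)*d + 4)/(2*d^2 - sqrt(2)*d)
(3) = (w - 5)/(w + 3)
(4) = (p + 1)/(p + 4)
(5) = (n + 3)/(n^2 + 10*n + 25)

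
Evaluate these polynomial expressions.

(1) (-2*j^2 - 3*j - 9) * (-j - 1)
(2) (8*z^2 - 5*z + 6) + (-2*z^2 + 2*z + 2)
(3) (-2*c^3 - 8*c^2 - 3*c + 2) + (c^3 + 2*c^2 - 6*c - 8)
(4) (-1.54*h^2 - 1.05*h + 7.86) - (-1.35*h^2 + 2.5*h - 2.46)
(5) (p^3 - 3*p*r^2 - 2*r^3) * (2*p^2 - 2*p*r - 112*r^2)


(1) = 2*j^3 + 5*j^2 + 12*j + 9
(2) = 6*z^2 - 3*z + 8
(3) = -c^3 - 6*c^2 - 9*c - 6
(4) = -0.19*h^2 - 3.55*h + 10.32
(5) = 2*p^5 - 2*p^4*r - 118*p^3*r^2 + 2*p^2*r^3 + 340*p*r^4 + 224*r^5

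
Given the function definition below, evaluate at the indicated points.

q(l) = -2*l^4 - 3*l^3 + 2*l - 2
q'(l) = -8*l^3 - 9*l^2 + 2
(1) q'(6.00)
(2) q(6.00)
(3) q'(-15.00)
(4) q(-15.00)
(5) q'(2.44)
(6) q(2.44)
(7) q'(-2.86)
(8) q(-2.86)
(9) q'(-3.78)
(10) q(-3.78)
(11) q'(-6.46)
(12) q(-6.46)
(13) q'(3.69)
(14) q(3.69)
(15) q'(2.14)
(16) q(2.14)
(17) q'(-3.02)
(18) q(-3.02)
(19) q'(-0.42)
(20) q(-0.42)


(1) = -2050.00
(2) = -3230.00
(3) = 24977.00
(4) = -91157.00
(5) = -167.80
(6) = -111.59
(7) = 115.53
(8) = -71.35
(9) = 305.49
(10) = -255.85
(11) = 1783.10
(12) = -2689.21
(13) = -522.49
(14) = -516.15
(15) = -117.62
(16) = -69.07
(17) = 140.27
(18) = -91.77
(19) = 1.01
(20) = -2.68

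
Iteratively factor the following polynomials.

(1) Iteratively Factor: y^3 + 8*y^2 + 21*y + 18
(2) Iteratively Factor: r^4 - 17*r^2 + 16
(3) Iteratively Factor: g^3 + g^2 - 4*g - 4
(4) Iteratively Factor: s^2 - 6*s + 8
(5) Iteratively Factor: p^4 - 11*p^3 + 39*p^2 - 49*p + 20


(1) = (y + 2)*(y^2 + 6*y + 9) = (y + 2)*(y + 3)*(y + 3)
(2) = (r - 1)*(r^3 + r^2 - 16*r - 16) = (r - 1)*(r + 4)*(r^2 - 3*r - 4) = (r - 1)*(r + 1)*(r + 4)*(r - 4)
(3) = (g - 2)*(g^2 + 3*g + 2) = (g - 2)*(g + 1)*(g + 2)
(4) = (s - 2)*(s - 4)
(5) = (p - 4)*(p^3 - 7*p^2 + 11*p - 5) = (p - 4)*(p - 1)*(p^2 - 6*p + 5) = (p - 5)*(p - 4)*(p - 1)*(p - 1)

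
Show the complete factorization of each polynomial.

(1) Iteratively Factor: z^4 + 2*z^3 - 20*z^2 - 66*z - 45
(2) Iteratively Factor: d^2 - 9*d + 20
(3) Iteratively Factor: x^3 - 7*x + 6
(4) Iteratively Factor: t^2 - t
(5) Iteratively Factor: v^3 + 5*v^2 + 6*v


(1) = (z - 5)*(z^3 + 7*z^2 + 15*z + 9) = (z - 5)*(z + 3)*(z^2 + 4*z + 3) = (z - 5)*(z + 1)*(z + 3)*(z + 3)
(2) = (d - 4)*(d - 5)
(3) = (x - 1)*(x^2 + x - 6) = (x - 1)*(x + 3)*(x - 2)
(4) = (t - 1)*(t)
(5) = (v + 3)*(v^2 + 2*v) = (v + 2)*(v + 3)*(v)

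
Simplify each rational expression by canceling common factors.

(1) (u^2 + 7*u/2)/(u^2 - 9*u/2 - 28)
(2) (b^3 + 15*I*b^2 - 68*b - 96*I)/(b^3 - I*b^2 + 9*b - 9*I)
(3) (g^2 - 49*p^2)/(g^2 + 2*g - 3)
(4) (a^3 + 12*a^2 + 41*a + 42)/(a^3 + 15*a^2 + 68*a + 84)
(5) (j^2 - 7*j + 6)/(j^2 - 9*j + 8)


(1) = u/(u - 8)
(2) = (b^2 + 12*I*b - 32)/(b^2 - 4*I*b - 3)
(3) = (g^2 - 49*p^2)/(g^2 + 2*g - 3)
(4) = (a + 3)/(a + 6)
(5) = (j - 6)/(j - 8)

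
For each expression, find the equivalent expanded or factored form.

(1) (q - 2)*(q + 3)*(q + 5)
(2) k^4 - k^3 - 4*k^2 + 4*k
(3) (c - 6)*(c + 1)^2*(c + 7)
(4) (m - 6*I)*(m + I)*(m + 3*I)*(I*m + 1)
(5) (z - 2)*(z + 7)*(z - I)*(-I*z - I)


(1) = q^3 + 6*q^2 - q - 30
(2) = k*(k - 2)*(k - 1)*(k + 2)
(3) = c^4 + 3*c^3 - 39*c^2 - 83*c - 42
(4) = I*m^4 + 3*m^3 + 19*I*m^2 + 3*m + 18*I
(5) = -I*z^4 - z^3 - 6*I*z^3 - 6*z^2 + 9*I*z^2 + 9*z + 14*I*z + 14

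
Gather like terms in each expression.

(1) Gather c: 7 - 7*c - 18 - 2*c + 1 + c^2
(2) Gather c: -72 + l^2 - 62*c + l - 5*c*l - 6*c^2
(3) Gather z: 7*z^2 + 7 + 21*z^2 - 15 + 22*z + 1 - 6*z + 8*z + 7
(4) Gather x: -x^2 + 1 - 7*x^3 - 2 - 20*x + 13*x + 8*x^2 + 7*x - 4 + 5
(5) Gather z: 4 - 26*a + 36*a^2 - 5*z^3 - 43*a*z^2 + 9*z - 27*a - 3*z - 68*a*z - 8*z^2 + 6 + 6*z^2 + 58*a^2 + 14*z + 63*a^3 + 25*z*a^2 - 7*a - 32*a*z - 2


(1) = c^2 - 9*c - 10
(2) = -6*c^2 + c*(-5*l - 62) + l^2 + l - 72
(3) = 28*z^2 + 24*z
(4) = -7*x^3 + 7*x^2
(5) = 63*a^3 + 94*a^2 - 60*a - 5*z^3 + z^2*(-43*a - 2) + z*(25*a^2 - 100*a + 20) + 8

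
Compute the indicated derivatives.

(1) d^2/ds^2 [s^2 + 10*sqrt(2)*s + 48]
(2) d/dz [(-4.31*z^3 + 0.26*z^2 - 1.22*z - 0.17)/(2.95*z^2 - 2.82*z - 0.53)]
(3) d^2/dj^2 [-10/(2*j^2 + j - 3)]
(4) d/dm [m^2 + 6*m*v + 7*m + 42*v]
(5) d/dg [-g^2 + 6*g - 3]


(1) = 2
(2) = (-12.7145*z^4 + 24.3084*z^3 + 9.7187*z^2 + 0.7274*z + 0.1672)/(8.7025*z^4 - 16.638*z^3 + 4.8254*z^2 + 2.9892*z + 0.2809)
(3) = 20*(4*j^2 + 2*j - (4*j + 1)^2 - 6)/(2*j^2 + j - 3)^3
(4) = 2*m + 6*v + 7
(5) = 6 - 2*g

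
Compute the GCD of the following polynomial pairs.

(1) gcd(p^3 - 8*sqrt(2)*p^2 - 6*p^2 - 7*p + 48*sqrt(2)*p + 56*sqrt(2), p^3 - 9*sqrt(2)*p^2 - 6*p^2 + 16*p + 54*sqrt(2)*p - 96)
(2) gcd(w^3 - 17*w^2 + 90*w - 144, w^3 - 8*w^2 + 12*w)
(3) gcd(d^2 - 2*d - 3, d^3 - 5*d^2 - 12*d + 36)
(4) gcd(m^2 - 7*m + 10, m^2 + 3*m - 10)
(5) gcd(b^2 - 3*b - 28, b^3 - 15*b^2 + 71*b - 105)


(1) = p - 8*sqrt(2)
(2) = gcd((w - 8)*(w - 6)*(w - 3), w*(w - 6)*(w - 2)) = w - 6
(3) = gcd((d - 3)*(d + 1), (d - 6)*(d - 2)*(d + 3)) = 1
(4) = gcd((m - 5)*(m - 2), (m - 2)*(m + 5)) = m - 2
(5) = gcd((b - 7)*(b + 4), (b - 7)*(b - 5)*(b - 3)) = b - 7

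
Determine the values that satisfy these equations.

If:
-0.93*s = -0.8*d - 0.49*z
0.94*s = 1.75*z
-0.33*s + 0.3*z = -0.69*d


Then:
d = 0.00
s = 0.00
z = 0.00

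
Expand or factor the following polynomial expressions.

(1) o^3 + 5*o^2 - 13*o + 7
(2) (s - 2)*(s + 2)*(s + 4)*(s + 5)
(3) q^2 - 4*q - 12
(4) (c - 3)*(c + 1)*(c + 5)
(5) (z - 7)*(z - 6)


(1) = (o - 1)^2*(o + 7)
(2) = s^4 + 9*s^3 + 16*s^2 - 36*s - 80
(3) = (q - 6)*(q + 2)
(4) = c^3 + 3*c^2 - 13*c - 15
(5) = z^2 - 13*z + 42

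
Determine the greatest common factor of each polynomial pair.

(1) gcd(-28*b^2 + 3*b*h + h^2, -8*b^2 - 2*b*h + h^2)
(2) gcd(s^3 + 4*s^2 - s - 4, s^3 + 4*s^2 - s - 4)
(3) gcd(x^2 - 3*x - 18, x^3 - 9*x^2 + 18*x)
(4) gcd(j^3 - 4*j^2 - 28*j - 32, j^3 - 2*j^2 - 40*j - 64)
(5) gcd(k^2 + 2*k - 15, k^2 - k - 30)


(1) = gcd((-4*b + h)*(7*b + h), (-4*b + h)*(2*b + h)) = 4*b - h
(2) = s^3 + 4*s^2 - s - 4
(3) = gcd((x - 6)*(x + 3), x*(x - 6)*(x - 3)) = x - 6
(4) = gcd((j - 8)*(j + 2)^2, (j - 8)*(j + 2)*(j + 4)) = j^2 - 6*j - 16
(5) = gcd((k - 3)*(k + 5), (k - 6)*(k + 5)) = k + 5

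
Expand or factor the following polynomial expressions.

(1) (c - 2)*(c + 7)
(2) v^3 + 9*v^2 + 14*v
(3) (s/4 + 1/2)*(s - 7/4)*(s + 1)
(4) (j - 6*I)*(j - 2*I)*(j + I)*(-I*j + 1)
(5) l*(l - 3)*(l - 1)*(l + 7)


(1) = c^2 + 5*c - 14
(2) = v*(v + 2)*(v + 7)
(3) = s^3/4 + 5*s^2/16 - 13*s/16 - 7/8
(4) = -I*j^4 - 6*j^3 - 3*I*j^2 - 16*j - 12*I
(5) = l^4 + 3*l^3 - 25*l^2 + 21*l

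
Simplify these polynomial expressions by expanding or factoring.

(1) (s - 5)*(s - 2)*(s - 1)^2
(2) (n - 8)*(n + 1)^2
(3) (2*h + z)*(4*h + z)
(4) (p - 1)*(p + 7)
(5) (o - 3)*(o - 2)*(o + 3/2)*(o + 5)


(1) = s^4 - 9*s^3 + 25*s^2 - 27*s + 10
(2) = n^3 - 6*n^2 - 15*n - 8
(3) = 8*h^2 + 6*h*z + z^2
(4) = p^2 + 6*p - 7
(5) = o^4 + 3*o^3/2 - 19*o^2 + 3*o/2 + 45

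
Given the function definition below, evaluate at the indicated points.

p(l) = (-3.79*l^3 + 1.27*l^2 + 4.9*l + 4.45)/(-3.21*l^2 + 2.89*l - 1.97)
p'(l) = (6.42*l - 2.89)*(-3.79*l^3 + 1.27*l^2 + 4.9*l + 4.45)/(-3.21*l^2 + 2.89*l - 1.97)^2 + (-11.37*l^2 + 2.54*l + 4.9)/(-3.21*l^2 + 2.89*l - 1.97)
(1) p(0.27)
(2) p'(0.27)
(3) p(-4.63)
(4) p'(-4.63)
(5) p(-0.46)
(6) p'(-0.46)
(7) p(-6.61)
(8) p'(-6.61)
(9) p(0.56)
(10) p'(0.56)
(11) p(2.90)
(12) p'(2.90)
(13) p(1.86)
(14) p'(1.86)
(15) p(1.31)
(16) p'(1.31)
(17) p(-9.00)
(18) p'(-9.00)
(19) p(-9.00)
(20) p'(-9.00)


(1) = -4.07
(2) = -6.65
(3) = -4.58
(4) = 1.20
(5) = -0.71
(6) = -1.38
(7) = -6.96
(8) = 1.20
(9) = -5.10
(10) = 0.62
(11) = 3.07
(12) = 1.71
(13) = 0.84
(14) = 2.88
(15) = -1.23
(16) = 4.89
(17) = -9.81
(18) = 1.19
(19) = -9.81
(20) = 1.19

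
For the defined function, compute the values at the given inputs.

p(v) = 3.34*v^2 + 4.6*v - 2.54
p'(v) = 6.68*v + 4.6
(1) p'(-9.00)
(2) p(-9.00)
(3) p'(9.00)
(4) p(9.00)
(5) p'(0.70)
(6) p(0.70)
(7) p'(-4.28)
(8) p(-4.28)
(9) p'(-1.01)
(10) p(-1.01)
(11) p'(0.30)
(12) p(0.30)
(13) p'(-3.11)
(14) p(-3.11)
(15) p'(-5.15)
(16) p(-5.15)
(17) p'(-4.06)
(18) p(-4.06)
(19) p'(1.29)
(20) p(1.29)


(1) = -55.52
(2) = 226.60
(3) = 64.72
(4) = 309.40
(5) = 9.28
(6) = 2.32
(7) = -23.99
(8) = 38.96
(9) = -2.15
(10) = -3.78
(11) = 6.60
(12) = -0.86
(13) = -16.17
(14) = 15.46
(15) = -29.80
(16) = 62.36
(17) = -22.52
(18) = 33.84
(19) = 13.22
(20) = 8.95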